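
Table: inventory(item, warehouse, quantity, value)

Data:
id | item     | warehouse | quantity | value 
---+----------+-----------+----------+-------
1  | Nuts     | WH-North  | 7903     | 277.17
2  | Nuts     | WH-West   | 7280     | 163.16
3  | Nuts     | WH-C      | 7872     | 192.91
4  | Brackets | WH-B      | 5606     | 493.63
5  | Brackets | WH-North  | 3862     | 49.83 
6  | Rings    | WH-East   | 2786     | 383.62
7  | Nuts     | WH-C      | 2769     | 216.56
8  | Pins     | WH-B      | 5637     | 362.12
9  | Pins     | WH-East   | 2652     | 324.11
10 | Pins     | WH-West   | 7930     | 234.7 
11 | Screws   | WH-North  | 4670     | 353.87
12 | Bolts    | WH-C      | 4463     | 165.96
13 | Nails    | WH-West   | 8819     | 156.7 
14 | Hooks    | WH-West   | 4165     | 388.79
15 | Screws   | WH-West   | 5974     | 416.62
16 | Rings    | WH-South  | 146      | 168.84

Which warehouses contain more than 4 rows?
SELECT warehouse, COUNT(*) as cnt
FROM inventory
GROUP BY warehouse
HAVING COUNT(*) > 4

Result:
  WH-West: 5

Note: HAVING filters groups after aggregation, WHERE filters rows before.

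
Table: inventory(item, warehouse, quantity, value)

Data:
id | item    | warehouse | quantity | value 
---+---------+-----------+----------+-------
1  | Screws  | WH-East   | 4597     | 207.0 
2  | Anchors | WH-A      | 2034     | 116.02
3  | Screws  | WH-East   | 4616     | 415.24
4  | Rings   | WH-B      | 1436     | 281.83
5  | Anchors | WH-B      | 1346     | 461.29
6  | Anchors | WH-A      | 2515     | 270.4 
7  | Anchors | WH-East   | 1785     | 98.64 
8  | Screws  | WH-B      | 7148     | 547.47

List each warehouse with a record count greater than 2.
SELECT warehouse, COUNT(*) as cnt
FROM inventory
GROUP BY warehouse
HAVING COUNT(*) > 2

Result:
  WH-B: 3
  WH-East: 3

Note: HAVING filters groups after aggregation, WHERE filters rows before.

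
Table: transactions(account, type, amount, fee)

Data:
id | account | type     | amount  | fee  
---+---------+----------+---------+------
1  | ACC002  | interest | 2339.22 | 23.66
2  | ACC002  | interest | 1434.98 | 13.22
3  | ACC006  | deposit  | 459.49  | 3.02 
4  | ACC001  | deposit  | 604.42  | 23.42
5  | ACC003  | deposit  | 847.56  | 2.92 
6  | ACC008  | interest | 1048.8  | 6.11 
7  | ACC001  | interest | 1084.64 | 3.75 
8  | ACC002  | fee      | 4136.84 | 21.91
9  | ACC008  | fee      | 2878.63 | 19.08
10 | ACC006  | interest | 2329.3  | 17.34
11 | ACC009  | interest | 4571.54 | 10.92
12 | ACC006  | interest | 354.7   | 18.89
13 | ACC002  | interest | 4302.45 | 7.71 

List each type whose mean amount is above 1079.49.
SELECT type, AVG(amount)
FROM transactions
GROUP BY type
HAVING AVG(amount) > 1079.49

Result:
  fee: avg=3507.74
  interest: avg=2183.20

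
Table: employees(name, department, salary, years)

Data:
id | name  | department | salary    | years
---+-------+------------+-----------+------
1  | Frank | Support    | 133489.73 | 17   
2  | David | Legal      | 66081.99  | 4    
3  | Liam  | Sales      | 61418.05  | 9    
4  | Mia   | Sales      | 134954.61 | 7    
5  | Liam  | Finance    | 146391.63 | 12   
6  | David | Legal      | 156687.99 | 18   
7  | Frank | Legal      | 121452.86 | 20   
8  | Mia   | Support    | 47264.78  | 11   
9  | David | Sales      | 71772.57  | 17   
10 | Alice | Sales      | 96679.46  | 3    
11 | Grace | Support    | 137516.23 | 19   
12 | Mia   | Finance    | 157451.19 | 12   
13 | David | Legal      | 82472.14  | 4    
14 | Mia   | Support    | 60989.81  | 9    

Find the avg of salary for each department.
SELECT department, AVG(salary) as result
FROM employees
GROUP BY department

Result:
  Finance: 151921.41
  Legal: 106673.75
  Sales: 91206.17
  Support: 94815.14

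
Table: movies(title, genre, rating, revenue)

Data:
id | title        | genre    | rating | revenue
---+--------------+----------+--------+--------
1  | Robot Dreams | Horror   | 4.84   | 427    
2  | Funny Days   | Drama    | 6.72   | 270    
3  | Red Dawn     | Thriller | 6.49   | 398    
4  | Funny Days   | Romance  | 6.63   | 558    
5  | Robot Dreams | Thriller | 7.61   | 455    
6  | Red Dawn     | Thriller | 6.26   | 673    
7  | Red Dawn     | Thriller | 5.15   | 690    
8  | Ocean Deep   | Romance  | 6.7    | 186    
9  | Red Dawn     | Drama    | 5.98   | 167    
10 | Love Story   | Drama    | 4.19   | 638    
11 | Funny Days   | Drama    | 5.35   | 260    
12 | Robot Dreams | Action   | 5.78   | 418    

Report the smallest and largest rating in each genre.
SELECT genre, MIN(rating), MAX(rating)
FROM movies
GROUP BY genre

Result:
  Action: min=5.78, max=5.78
  Drama: min=4.19, max=6.72
  Horror: min=4.84, max=4.84
  Romance: min=6.63, max=6.70
  Thriller: min=5.15, max=7.61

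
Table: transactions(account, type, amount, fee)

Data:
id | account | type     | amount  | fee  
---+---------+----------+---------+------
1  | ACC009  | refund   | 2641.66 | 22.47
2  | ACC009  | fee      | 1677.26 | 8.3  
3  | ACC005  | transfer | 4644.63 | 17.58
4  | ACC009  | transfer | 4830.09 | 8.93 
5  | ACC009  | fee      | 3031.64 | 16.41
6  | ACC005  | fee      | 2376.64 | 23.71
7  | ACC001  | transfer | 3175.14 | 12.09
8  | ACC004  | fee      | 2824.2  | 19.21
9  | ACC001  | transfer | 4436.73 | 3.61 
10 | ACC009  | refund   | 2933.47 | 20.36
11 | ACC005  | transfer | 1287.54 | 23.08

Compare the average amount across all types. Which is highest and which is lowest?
SELECT type, AVG(amount)
FROM transactions
GROUP BY type
ORDER BY AVG(amount)

All groups:
  fee: 2477.44
  refund: 2787.57
  transfer: 3674.83

Highest: transfer (3674.83)
Lowest: fee (2477.44)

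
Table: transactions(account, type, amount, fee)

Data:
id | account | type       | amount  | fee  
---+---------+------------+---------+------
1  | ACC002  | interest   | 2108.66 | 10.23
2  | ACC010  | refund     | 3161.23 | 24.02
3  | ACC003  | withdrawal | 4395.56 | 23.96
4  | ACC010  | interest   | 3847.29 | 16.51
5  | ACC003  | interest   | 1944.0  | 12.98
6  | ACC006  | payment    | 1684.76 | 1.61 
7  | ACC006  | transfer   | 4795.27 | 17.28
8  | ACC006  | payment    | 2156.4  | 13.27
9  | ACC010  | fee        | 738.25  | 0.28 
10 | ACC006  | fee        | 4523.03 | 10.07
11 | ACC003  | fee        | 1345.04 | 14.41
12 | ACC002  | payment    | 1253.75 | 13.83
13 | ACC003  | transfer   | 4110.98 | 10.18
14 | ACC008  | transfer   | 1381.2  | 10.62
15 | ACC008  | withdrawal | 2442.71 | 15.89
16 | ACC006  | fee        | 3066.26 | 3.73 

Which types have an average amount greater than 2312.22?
SELECT type, AVG(amount)
FROM transactions
GROUP BY type
HAVING AVG(amount) > 2312.22

Result:
  fee: avg=2418.15
  interest: avg=2633.32
  refund: avg=3161.23
  transfer: avg=3429.15
  withdrawal: avg=3419.14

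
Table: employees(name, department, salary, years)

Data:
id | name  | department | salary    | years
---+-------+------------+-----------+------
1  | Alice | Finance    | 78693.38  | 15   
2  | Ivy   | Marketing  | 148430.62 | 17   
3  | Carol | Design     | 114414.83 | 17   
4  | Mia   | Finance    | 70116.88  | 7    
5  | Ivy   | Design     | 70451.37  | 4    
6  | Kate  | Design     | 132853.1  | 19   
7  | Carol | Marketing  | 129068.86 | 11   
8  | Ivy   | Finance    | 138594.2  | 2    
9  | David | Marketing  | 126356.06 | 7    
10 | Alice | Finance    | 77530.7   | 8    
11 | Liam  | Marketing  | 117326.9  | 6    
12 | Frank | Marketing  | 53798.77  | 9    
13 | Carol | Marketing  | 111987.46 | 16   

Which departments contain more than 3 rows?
SELECT department, COUNT(*) as cnt
FROM employees
GROUP BY department
HAVING COUNT(*) > 3

Result:
  Finance: 4
  Marketing: 6

Note: HAVING filters groups after aggregation, WHERE filters rows before.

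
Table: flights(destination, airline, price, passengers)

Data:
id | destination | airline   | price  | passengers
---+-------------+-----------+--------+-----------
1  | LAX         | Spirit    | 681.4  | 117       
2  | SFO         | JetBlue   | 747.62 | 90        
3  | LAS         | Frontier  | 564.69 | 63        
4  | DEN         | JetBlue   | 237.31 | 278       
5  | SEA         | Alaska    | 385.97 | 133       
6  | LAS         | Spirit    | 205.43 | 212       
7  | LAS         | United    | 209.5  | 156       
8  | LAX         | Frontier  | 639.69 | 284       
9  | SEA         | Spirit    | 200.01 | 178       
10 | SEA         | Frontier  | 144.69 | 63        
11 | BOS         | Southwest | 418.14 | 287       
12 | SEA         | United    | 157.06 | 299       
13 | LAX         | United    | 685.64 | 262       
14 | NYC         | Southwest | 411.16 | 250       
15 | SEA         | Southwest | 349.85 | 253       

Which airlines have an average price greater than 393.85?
SELECT airline, AVG(price)
FROM flights
GROUP BY airline
HAVING AVG(price) > 393.85

Result:
  Frontier: avg=449.69
  JetBlue: avg=492.47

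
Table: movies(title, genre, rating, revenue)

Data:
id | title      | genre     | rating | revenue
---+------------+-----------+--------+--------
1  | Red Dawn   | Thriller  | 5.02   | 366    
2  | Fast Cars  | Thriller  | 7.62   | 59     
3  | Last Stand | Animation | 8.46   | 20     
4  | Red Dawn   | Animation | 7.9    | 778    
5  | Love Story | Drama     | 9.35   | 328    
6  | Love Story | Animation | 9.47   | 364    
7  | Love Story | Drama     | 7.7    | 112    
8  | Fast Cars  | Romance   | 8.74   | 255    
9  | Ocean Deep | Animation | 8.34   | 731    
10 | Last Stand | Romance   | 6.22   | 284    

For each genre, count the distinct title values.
SELECT genre, COUNT(DISTINCT title)
FROM movies
GROUP BY genre

Result:
  Animation: 4 distinct
  Drama: 1 distinct
  Romance: 2 distinct
  Thriller: 2 distinct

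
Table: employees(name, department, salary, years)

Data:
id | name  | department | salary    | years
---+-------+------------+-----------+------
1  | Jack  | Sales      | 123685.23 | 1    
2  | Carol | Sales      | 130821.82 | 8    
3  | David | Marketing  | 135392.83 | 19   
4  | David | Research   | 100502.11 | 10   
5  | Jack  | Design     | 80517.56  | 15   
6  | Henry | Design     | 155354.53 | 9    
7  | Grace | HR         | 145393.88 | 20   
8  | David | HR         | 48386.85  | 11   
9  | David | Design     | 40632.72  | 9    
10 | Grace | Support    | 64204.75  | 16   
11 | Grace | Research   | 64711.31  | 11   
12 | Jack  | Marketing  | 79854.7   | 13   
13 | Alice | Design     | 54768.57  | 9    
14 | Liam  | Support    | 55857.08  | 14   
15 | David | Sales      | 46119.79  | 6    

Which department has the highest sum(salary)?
SELECT department, SUM(salary) as val
FROM employees
GROUP BY department
ORDER BY val DESC
LIMIT 1

Result: Design with sum(salary) = 331273.38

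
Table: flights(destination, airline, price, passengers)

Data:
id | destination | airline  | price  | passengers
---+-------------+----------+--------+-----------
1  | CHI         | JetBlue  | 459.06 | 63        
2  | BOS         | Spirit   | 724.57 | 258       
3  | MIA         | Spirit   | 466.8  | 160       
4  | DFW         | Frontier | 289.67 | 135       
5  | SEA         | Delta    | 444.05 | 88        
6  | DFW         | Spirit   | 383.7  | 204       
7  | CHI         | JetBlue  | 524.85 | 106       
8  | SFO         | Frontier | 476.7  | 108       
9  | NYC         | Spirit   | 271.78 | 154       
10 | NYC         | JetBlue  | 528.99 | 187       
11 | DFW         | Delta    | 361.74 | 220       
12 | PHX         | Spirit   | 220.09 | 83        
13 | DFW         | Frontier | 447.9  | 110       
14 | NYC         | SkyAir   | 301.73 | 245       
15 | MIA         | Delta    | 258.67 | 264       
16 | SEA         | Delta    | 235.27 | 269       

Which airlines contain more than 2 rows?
SELECT airline, COUNT(*) as cnt
FROM flights
GROUP BY airline
HAVING COUNT(*) > 2

Result:
  Delta: 4
  Frontier: 3
  JetBlue: 3
  Spirit: 5

Note: HAVING filters groups after aggregation, WHERE filters rows before.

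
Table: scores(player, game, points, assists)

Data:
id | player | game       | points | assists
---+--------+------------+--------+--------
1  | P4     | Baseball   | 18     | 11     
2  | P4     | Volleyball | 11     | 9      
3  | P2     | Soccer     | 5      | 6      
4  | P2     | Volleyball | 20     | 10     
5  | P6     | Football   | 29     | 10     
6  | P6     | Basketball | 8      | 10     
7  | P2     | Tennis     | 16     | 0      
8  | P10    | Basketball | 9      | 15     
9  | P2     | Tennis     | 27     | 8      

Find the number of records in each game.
SELECT game, COUNT(*) as count
FROM scores
GROUP BY game

Result:
  Baseball: 1
  Basketball: 2
  Football: 1
  Soccer: 1
  Tennis: 2
  Volleyball: 2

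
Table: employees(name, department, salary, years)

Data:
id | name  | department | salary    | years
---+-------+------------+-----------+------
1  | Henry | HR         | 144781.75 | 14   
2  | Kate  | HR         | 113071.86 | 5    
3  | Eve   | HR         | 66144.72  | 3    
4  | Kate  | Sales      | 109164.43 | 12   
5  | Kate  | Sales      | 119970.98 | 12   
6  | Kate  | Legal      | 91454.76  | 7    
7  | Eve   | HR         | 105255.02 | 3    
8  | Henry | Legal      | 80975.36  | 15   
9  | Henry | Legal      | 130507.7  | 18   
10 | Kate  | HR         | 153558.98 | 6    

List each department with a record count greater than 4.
SELECT department, COUNT(*) as cnt
FROM employees
GROUP BY department
HAVING COUNT(*) > 4

Result:
  HR: 5

Note: HAVING filters groups after aggregation, WHERE filters rows before.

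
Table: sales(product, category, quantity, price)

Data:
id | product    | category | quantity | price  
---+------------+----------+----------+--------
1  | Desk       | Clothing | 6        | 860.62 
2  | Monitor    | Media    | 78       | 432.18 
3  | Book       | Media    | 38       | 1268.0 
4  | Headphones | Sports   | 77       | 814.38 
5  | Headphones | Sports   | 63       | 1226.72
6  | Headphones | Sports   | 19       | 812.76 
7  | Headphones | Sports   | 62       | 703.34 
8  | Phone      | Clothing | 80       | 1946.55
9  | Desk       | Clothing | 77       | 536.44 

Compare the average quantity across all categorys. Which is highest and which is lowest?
SELECT category, AVG(quantity)
FROM sales
GROUP BY category
ORDER BY AVG(quantity)

All groups:
  Clothing: 54.33
  Sports: 55.25
  Media: 58.00

Highest: Media (58.00)
Lowest: Clothing (54.33)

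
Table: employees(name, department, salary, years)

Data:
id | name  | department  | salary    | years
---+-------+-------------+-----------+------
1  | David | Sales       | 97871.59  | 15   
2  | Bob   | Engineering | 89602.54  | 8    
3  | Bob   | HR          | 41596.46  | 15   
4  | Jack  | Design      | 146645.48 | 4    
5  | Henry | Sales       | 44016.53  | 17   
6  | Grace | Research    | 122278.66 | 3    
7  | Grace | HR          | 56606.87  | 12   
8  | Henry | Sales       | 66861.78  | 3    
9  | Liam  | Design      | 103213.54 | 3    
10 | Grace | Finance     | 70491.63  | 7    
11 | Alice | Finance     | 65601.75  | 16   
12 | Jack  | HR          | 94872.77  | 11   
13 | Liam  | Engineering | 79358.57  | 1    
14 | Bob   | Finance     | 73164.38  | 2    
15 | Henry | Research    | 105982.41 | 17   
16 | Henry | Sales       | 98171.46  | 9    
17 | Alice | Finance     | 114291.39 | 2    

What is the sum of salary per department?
SELECT department, SUM(salary) as result
FROM employees
GROUP BY department

Result:
  Design: 249859.02
  Engineering: 168961.11
  Finance: 323549.15
  HR: 193076.10
  Research: 228261.07
  Sales: 306921.36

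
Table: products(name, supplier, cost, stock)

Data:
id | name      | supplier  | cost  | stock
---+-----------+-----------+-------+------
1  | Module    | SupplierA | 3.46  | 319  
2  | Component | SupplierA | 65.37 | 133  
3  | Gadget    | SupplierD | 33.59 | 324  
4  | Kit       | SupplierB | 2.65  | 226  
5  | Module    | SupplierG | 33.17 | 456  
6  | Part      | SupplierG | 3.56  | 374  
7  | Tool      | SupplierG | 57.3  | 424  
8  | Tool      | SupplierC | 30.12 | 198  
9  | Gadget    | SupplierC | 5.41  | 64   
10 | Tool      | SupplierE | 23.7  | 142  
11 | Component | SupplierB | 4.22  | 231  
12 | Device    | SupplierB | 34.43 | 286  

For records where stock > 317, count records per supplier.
SELECT supplier, COUNT(*)
FROM products
WHERE stock > 317
GROUP BY supplier

Note: WHERE filters rows before grouping.

Result:
  SupplierA: 1
  SupplierD: 1
  SupplierG: 3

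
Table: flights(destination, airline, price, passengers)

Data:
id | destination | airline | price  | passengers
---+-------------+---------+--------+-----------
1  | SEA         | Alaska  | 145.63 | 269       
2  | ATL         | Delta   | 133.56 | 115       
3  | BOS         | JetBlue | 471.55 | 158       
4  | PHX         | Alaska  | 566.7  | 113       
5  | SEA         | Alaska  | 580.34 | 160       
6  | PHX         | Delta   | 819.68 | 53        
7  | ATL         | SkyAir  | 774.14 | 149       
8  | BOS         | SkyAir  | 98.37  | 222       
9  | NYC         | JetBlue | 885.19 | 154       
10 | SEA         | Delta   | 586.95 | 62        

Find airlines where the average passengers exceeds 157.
SELECT airline, AVG(passengers)
FROM flights
GROUP BY airline
HAVING AVG(passengers) > 157

Result:
  Alaska: avg=180.67
  SkyAir: avg=185.50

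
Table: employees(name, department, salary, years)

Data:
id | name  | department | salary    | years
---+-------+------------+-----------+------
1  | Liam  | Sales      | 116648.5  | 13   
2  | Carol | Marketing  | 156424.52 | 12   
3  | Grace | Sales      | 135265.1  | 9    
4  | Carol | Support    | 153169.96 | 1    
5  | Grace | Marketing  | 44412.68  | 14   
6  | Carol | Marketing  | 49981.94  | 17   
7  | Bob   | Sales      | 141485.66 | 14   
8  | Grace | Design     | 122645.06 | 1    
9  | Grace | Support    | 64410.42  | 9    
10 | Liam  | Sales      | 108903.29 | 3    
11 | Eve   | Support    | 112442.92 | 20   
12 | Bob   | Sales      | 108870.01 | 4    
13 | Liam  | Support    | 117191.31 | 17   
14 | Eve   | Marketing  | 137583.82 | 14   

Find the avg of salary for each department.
SELECT department, AVG(salary) as result
FROM employees
GROUP BY department

Result:
  Design: 122645.06
  Marketing: 97100.74
  Sales: 122234.51
  Support: 111803.65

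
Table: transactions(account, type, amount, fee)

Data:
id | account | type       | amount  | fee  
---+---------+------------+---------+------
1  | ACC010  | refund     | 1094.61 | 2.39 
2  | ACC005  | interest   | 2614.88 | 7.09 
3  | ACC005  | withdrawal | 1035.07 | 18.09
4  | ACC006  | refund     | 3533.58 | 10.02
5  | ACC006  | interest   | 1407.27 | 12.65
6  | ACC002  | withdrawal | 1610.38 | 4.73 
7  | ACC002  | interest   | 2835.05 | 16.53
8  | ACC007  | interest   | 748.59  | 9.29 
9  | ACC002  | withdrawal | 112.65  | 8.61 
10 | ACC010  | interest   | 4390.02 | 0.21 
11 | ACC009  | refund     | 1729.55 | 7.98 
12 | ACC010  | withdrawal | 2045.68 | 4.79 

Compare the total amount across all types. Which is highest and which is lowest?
SELECT type, SUM(amount)
FROM transactions
GROUP BY type
ORDER BY SUM(amount)

All groups:
  withdrawal: 4803.78
  refund: 6357.74
  interest: 11995.81

Highest: interest (11995.81)
Lowest: withdrawal (4803.78)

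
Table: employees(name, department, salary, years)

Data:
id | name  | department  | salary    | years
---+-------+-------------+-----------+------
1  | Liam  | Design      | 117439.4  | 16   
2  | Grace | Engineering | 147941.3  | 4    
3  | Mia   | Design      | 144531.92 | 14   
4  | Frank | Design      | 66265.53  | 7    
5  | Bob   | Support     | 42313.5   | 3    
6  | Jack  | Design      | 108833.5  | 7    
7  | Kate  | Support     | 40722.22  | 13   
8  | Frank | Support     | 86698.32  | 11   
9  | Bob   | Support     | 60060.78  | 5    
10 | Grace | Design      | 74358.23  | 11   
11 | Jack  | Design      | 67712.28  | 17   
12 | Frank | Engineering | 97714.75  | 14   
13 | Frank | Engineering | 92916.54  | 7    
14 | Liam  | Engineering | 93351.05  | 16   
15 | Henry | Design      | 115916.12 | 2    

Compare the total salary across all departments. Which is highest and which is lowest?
SELECT department, SUM(salary)
FROM employees
GROUP BY department
ORDER BY SUM(salary)

All groups:
  Support: 229794.82
  Engineering: 431923.64
  Design: 695056.98

Highest: Design (695056.98)
Lowest: Support (229794.82)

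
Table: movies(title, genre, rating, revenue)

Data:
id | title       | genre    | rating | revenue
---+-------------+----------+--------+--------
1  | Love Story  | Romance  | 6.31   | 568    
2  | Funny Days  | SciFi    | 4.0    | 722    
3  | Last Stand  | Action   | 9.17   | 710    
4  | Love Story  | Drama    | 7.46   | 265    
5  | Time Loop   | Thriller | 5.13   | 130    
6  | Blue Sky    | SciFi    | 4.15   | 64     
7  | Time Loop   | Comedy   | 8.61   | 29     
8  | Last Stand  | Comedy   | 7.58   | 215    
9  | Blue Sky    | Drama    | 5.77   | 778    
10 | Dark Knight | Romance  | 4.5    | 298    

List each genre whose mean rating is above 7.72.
SELECT genre, AVG(rating)
FROM movies
GROUP BY genre
HAVING AVG(rating) > 7.72

Result:
  Action: avg=9.17
  Comedy: avg=8.10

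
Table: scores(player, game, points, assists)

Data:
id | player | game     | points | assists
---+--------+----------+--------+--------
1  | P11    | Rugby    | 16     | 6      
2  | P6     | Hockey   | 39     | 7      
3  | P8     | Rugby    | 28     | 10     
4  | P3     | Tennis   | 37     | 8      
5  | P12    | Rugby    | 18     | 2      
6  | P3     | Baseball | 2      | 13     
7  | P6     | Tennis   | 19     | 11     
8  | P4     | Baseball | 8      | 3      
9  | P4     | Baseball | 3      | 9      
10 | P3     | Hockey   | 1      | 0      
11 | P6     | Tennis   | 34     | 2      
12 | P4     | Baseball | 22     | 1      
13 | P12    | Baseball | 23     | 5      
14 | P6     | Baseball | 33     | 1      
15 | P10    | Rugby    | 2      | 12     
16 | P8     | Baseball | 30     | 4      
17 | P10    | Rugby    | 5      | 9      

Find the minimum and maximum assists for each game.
SELECT game, MIN(assists), MAX(assists)
FROM scores
GROUP BY game

Result:
  Baseball: min=1, max=13
  Hockey: min=0, max=7
  Rugby: min=2, max=12
  Tennis: min=2, max=11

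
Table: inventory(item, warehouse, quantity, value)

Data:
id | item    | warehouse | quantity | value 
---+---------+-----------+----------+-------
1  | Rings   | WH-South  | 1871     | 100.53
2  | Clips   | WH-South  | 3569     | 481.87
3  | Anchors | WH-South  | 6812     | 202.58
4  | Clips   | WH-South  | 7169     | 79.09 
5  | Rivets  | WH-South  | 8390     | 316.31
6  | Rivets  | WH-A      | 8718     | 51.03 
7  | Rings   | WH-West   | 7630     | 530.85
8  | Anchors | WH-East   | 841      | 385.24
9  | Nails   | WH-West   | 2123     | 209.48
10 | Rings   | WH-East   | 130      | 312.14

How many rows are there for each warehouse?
SELECT warehouse, COUNT(*) as count
FROM inventory
GROUP BY warehouse

Result:
  WH-A: 1
  WH-East: 2
  WH-South: 5
  WH-West: 2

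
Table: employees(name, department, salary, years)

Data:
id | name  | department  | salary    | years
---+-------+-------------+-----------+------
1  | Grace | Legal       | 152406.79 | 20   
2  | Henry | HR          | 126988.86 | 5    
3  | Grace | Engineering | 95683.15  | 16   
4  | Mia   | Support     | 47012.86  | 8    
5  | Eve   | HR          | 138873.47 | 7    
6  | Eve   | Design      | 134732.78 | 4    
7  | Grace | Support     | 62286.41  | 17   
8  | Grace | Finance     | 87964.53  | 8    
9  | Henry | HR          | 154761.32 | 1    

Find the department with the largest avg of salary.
SELECT department, AVG(salary) as val
FROM employees
GROUP BY department
ORDER BY val DESC
LIMIT 1

Result: Legal with avg(salary) = 152406.79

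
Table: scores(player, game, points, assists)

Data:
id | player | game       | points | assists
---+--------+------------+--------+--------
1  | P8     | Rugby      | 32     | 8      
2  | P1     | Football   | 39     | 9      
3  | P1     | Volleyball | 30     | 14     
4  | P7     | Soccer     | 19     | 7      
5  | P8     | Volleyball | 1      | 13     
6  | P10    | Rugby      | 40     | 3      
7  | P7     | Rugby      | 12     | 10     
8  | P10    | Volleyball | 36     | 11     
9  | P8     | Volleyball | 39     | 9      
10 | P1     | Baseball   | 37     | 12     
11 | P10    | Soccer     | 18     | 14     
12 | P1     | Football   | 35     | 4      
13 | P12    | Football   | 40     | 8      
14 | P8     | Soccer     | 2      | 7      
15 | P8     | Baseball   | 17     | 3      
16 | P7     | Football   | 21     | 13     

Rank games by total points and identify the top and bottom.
SELECT game, SUM(points)
FROM scores
GROUP BY game
ORDER BY SUM(points)

All groups:
  Soccer: 39
  Baseball: 54
  Rugby: 84
  Volleyball: 106
  Football: 135

Highest: Football (135)
Lowest: Soccer (39)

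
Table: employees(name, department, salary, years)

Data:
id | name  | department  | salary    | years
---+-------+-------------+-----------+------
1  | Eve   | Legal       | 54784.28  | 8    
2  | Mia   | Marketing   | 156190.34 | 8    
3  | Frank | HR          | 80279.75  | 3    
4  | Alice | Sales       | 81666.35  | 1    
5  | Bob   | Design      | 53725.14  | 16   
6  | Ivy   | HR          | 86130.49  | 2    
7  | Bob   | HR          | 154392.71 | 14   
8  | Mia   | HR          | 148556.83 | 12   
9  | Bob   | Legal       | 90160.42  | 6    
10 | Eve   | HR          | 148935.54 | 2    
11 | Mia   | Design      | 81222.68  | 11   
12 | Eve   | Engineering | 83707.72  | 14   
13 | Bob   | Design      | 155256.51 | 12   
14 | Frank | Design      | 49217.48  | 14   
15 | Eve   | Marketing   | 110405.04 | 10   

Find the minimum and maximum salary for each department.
SELECT department, MIN(salary), MAX(salary)
FROM employees
GROUP BY department

Result:
  Design: min=49217.48, max=155256.51
  Engineering: min=83707.72, max=83707.72
  HR: min=80279.75, max=154392.71
  Legal: min=54784.28, max=90160.42
  Marketing: min=110405.04, max=156190.34
  Sales: min=81666.35, max=81666.35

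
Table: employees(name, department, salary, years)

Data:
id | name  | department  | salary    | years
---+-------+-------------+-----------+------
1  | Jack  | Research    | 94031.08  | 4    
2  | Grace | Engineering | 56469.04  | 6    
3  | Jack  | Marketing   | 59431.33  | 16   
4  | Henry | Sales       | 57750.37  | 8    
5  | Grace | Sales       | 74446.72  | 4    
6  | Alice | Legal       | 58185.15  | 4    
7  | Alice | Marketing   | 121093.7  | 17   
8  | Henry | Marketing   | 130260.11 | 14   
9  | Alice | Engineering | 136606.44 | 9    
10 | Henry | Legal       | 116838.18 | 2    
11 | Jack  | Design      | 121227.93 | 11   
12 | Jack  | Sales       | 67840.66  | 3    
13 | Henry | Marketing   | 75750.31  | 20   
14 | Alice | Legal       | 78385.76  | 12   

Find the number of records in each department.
SELECT department, COUNT(*) as count
FROM employees
GROUP BY department

Result:
  Design: 1
  Engineering: 2
  Legal: 3
  Marketing: 4
  Research: 1
  Sales: 3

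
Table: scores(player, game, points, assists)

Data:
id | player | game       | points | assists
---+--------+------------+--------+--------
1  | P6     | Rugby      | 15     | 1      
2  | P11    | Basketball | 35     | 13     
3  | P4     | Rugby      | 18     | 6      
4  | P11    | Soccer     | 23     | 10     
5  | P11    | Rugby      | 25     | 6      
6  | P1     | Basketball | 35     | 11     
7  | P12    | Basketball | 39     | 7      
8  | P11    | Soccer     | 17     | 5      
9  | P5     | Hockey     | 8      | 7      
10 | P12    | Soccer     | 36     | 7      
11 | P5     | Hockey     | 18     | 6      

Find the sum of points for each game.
SELECT game, SUM(points) as result
FROM scores
GROUP BY game

Result:
  Basketball: 109
  Hockey: 26
  Rugby: 58
  Soccer: 76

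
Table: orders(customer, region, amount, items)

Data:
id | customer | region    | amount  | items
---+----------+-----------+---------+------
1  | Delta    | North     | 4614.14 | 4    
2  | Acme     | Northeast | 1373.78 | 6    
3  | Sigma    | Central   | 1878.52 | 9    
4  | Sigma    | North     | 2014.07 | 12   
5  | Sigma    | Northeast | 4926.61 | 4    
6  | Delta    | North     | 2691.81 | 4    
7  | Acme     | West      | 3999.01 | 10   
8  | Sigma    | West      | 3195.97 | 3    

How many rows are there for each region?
SELECT region, COUNT(*) as count
FROM orders
GROUP BY region

Result:
  Central: 1
  North: 3
  Northeast: 2
  West: 2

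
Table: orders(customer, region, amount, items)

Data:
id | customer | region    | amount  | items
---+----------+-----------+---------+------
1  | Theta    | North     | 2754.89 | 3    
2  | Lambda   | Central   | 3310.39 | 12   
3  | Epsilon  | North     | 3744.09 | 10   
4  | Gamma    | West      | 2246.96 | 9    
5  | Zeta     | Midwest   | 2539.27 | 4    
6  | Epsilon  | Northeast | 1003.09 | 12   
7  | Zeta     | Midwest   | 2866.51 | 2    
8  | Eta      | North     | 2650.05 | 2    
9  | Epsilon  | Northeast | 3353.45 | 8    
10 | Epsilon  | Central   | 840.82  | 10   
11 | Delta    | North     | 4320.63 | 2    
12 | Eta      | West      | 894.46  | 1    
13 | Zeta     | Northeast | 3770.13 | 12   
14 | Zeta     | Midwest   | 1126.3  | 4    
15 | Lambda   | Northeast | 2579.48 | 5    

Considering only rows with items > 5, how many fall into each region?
SELECT region, COUNT(*)
FROM orders
WHERE items > 5
GROUP BY region

Note: WHERE filters rows before grouping.

Result:
  Central: 2
  North: 1
  Northeast: 3
  West: 1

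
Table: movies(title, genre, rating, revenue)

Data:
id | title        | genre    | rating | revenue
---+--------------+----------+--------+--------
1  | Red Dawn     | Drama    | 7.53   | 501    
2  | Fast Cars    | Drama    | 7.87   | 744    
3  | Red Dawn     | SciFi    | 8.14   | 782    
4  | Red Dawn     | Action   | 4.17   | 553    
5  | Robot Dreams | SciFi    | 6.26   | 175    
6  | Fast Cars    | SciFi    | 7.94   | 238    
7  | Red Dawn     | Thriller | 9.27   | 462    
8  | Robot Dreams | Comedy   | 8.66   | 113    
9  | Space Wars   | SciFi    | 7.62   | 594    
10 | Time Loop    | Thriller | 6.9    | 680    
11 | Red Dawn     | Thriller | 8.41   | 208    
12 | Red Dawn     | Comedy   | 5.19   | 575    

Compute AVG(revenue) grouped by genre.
SELECT genre, AVG(revenue) as result
FROM movies
GROUP BY genre

Result:
  Action: 553.00
  Comedy: 344.00
  Drama: 622.50
  SciFi: 447.25
  Thriller: 450.00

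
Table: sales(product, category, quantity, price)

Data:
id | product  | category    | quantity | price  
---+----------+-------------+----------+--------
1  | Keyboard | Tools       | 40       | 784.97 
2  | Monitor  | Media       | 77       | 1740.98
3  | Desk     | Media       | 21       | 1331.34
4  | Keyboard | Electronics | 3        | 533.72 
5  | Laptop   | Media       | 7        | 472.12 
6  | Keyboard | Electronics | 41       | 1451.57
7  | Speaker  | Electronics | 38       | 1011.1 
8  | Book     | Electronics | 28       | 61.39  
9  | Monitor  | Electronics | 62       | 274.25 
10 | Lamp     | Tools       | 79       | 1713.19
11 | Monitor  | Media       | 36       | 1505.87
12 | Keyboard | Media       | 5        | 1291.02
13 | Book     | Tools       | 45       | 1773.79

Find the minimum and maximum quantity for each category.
SELECT category, MIN(quantity), MAX(quantity)
FROM sales
GROUP BY category

Result:
  Electronics: min=3, max=62
  Media: min=5, max=77
  Tools: min=40, max=79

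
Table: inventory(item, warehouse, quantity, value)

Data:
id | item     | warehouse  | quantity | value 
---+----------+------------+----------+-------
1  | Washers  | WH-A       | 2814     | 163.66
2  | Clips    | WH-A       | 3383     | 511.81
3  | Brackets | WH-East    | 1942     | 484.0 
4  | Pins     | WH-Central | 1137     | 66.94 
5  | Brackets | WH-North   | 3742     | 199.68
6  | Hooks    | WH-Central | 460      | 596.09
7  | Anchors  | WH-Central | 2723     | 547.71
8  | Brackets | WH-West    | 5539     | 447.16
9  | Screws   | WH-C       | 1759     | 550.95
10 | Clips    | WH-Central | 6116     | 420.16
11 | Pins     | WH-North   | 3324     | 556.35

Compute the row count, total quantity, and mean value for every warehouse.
SELECT warehouse,
       COUNT(*) as cnt,
       SUM(quantity) as total_quantity,
       AVG(value) as avg_value
FROM inventory
GROUP BY warehouse

Result:
  WH-A: 2 records, 6197 total quantity, 337.74 avg value
  WH-C: 1 records, 1759 total quantity, 550.95 avg value
  WH-Central: 4 records, 10436 total quantity, 407.73 avg value
  WH-East: 1 records, 1942 total quantity, 484.00 avg value
  WH-North: 2 records, 7066 total quantity, 378.02 avg value
  WH-West: 1 records, 5539 total quantity, 447.16 avg value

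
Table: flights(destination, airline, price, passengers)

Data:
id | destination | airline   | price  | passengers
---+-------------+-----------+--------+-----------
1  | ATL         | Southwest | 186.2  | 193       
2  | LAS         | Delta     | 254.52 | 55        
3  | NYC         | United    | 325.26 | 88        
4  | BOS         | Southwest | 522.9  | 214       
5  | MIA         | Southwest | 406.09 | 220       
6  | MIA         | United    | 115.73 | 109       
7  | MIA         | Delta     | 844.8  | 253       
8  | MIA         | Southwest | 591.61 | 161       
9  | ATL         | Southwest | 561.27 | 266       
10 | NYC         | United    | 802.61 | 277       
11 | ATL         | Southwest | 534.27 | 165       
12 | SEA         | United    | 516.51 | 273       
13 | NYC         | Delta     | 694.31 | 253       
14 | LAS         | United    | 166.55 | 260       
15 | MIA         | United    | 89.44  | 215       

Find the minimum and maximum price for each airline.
SELECT airline, MIN(price), MAX(price)
FROM flights
GROUP BY airline

Result:
  Delta: min=254.52, max=844.80
  Southwest: min=186.20, max=591.61
  United: min=89.44, max=802.61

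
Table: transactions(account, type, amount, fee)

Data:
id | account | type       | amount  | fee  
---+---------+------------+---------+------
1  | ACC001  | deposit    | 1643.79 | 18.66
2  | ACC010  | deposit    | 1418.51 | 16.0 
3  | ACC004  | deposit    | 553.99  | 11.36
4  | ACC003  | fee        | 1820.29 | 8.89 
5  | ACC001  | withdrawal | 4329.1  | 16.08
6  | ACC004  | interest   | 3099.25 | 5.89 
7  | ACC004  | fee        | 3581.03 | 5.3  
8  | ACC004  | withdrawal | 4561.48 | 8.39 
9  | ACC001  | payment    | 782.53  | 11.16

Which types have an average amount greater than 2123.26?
SELECT type, AVG(amount)
FROM transactions
GROUP BY type
HAVING AVG(amount) > 2123.26

Result:
  fee: avg=2700.66
  interest: avg=3099.25
  withdrawal: avg=4445.29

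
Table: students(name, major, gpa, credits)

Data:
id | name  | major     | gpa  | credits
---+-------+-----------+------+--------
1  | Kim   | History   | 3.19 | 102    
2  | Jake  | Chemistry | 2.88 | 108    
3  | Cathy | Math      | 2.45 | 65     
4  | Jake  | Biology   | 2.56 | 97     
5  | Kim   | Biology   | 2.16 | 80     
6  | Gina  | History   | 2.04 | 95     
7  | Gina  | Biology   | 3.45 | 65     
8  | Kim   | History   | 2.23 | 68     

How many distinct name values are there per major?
SELECT major, COUNT(DISTINCT name)
FROM students
GROUP BY major

Result:
  Biology: 3 distinct
  Chemistry: 1 distinct
  History: 2 distinct
  Math: 1 distinct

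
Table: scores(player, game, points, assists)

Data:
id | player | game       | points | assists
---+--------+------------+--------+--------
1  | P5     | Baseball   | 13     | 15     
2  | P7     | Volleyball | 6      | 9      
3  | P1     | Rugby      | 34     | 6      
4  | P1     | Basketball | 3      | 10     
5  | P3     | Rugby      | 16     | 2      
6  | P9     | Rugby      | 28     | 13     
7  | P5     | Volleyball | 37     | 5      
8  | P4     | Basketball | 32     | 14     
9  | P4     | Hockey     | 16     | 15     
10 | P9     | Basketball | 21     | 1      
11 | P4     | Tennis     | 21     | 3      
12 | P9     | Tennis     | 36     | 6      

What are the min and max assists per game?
SELECT game, MIN(assists), MAX(assists)
FROM scores
GROUP BY game

Result:
  Baseball: min=15, max=15
  Basketball: min=1, max=14
  Hockey: min=15, max=15
  Rugby: min=2, max=13
  Tennis: min=3, max=6
  Volleyball: min=5, max=9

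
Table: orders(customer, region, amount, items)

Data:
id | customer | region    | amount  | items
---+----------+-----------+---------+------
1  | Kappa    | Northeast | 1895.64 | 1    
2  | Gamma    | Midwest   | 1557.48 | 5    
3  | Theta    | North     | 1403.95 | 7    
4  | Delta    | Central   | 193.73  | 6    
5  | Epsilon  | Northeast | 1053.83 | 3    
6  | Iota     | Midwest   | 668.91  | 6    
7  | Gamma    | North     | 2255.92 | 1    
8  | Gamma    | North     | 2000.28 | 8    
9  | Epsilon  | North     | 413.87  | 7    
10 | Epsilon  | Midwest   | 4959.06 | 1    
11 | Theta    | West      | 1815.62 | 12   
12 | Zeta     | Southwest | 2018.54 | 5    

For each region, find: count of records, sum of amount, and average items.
SELECT region,
       COUNT(*) as cnt,
       SUM(amount) as total_amount,
       AVG(items) as avg_items
FROM orders
GROUP BY region

Result:
  Central: 1 records, 193.73 total amount, 6.00 avg items
  Midwest: 3 records, 7185.45 total amount, 4.00 avg items
  North: 4 records, 6074.02 total amount, 5.75 avg items
  Northeast: 2 records, 2949.47 total amount, 2.00 avg items
  Southwest: 1 records, 2018.54 total amount, 5.00 avg items
  West: 1 records, 1815.62 total amount, 12.00 avg items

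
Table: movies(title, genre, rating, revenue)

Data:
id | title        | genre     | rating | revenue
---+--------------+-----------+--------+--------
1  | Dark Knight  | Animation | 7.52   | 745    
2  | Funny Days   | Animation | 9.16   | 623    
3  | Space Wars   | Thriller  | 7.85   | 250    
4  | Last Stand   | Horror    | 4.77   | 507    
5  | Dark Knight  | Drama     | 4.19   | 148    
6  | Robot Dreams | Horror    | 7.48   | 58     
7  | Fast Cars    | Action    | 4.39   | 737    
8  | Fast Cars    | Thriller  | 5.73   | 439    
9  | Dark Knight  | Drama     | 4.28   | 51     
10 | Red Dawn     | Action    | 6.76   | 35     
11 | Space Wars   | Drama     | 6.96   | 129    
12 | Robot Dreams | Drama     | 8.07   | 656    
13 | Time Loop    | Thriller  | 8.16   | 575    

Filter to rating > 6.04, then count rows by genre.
SELECT genre, COUNT(*)
FROM movies
WHERE rating > 6.04
GROUP BY genre

Note: WHERE filters rows before grouping.

Result:
  Action: 1
  Animation: 2
  Drama: 2
  Horror: 1
  Thriller: 2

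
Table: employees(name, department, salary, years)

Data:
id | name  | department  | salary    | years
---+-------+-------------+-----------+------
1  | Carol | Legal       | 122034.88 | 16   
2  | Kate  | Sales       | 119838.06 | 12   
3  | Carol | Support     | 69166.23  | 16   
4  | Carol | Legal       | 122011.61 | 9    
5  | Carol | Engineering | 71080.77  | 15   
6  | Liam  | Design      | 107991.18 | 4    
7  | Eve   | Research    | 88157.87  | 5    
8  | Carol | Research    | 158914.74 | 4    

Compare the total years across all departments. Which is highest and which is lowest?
SELECT department, SUM(years)
FROM employees
GROUP BY department
ORDER BY SUM(years)

All groups:
  Design: 4
  Research: 9
  Sales: 12
  Engineering: 15
  Support: 16
  Legal: 25

Highest: Legal (25)
Lowest: Design (4)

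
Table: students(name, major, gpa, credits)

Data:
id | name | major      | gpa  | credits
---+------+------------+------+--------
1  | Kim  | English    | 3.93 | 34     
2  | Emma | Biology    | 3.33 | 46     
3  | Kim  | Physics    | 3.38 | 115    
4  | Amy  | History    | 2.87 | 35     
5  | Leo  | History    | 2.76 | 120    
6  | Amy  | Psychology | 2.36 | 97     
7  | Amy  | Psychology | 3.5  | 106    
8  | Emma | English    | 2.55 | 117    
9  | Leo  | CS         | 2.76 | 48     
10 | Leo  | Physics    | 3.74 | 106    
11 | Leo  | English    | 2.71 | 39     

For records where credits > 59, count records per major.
SELECT major, COUNT(*)
FROM students
WHERE credits > 59
GROUP BY major

Note: WHERE filters rows before grouping.

Result:
  English: 1
  History: 1
  Physics: 2
  Psychology: 2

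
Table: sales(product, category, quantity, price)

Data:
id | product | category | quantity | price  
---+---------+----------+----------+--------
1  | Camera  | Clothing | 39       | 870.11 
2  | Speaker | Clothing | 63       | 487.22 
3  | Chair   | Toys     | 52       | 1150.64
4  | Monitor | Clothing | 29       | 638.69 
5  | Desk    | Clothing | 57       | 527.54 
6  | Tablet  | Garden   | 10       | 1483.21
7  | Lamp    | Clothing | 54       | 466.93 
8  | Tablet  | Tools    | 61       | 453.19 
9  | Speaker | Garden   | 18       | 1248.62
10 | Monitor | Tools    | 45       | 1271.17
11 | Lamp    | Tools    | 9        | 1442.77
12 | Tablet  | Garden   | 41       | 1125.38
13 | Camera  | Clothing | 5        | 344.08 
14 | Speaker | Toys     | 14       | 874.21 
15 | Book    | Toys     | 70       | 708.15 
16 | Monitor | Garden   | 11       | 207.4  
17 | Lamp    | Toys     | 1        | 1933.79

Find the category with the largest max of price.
SELECT category, MAX(price) as val
FROM sales
GROUP BY category
ORDER BY val DESC
LIMIT 1

Result: Toys with max(price) = 1933.79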